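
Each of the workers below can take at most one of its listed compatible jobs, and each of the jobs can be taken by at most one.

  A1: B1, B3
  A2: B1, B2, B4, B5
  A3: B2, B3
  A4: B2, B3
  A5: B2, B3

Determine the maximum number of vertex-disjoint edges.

Unit-capacity flow: source→left, listed edges, right→sink; max matching = max flow.
Augmenting path A1→B1 (+1); matched 1.
Augmenting path A2→B2 (+1); matched 2.
Augmenting path A3→B3 (+1); matched 3.
Augmenting path A4→B2→A2→B4 (+1); matched 4.
No augmenting path remains; maximum matching = 4.
König certificate: {A1, A2, B2, B3} is a vertex cover of size 4 (every listed pair touches it), so no matching can be larger.

4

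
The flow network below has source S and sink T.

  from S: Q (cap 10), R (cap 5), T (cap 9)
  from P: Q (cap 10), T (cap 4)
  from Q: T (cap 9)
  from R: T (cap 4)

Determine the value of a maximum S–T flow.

22

Augment S→T: bottleneck 9, flow now 9.
Augment S→Q→T: bottleneck 9, flow now 18.
Augment S→R→T: bottleneck 4, flow now 22.
No augmenting path remains; maximum flow = 22.
In the residual graph, reachable from S: {S, Q, R}.
Min-cut edges: S→T (9), Q→T (9), R→T (4); capacity 9 + 9 + 4 = 22.
This cut is saturated, so no flow can exceed 22.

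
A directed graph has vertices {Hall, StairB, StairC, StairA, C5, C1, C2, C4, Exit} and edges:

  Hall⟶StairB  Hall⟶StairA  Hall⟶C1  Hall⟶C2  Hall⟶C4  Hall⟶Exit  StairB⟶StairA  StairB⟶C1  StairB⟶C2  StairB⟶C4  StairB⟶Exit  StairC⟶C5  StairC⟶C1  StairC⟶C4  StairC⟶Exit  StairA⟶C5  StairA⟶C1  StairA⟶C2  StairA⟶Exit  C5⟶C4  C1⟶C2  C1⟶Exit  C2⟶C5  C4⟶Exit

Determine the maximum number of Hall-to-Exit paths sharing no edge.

5

Assign every edge capacity 1; by Menger, the answer equals the max flow.
Path Hall→Exit (+1); total 1.
Path Hall→StairB→Exit (+1); total 2.
Path Hall→StairA→Exit (+1); total 3.
Path Hall→C1→Exit (+1); total 4.
Path Hall→C4→Exit (+1); total 5.
No residual Hall→Exit path; max flow = 5.
Certifying cut of size 5: {C4→Exit, Hall→C1, Hall→Exit, Hall→StairA, Hall→StairB}.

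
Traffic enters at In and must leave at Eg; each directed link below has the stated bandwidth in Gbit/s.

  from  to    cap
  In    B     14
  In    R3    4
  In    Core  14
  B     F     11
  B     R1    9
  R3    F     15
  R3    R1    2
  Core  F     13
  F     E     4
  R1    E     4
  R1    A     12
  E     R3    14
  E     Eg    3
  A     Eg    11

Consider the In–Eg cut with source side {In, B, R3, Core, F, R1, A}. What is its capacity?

19

Edges leaving {In, B, R3, Core, F, R1, A}: F→E (4), R1→E (4), A→Eg (11).
Cut capacity = 4 + 4 + 11 = 19.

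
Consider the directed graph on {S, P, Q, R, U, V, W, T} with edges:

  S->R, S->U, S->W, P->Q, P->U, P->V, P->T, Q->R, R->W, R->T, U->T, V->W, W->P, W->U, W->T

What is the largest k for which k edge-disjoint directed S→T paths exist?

3

Assign every edge capacity 1; by Menger, the answer equals the max flow.
Path S→R→T (+1); total 1.
Path S→U→T (+1); total 2.
Path S→W→T (+1); total 3.
No residual S→T path; max flow = 3.
Certifying cut of size 3: {S→R, S→U, S→W}.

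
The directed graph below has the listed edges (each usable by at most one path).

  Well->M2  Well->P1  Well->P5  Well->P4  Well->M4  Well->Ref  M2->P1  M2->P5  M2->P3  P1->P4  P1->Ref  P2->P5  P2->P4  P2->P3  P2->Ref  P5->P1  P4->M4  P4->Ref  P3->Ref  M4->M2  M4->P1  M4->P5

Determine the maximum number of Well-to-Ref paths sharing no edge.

4

Assign every edge capacity 1; by Menger, the answer equals the max flow.
Path Well→Ref (+1); total 1.
Path Well→P1→Ref (+1); total 2.
Path Well→P4→Ref (+1); total 3.
Path Well→M2→P3→Ref (+1); total 4.
No residual Well→Ref path; max flow = 4.
Certifying cut of size 4: {M2→P3, P1→Ref, P4→Ref, Well→Ref}.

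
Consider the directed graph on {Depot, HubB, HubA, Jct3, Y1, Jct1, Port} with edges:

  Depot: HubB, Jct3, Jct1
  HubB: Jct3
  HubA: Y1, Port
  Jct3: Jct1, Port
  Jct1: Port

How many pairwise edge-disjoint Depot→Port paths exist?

2

Assign every edge capacity 1; by Menger, the answer equals the max flow.
Path Depot→Jct3→Port (+1); total 1.
Path Depot→Jct1→Port (+1); total 2.
No residual Depot→Port path; max flow = 2.
Certifying cut of size 2: {Jct1→Port, Jct3→Port}.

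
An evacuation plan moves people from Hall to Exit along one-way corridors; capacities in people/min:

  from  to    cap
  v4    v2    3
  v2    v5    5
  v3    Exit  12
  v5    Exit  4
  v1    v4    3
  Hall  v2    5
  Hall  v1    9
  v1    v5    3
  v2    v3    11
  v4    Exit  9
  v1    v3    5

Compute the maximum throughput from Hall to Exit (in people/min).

14

Augment Hall→v1→v3→Exit: bottleneck 5, flow now 5.
Augment Hall→v1→v4→Exit: bottleneck 3, flow now 8.
Augment Hall→v1→v5→Exit: bottleneck 1, flow now 9.
Augment Hall→v2→v3→Exit: bottleneck 5, flow now 14.
No augmenting path remains; maximum flow = 14.
In the residual graph, reachable from Hall: {Hall}.
Min-cut edges: Hall→v1 (9), Hall→v2 (5); capacity 9 + 5 = 14.
This cut is saturated, so no flow can exceed 14.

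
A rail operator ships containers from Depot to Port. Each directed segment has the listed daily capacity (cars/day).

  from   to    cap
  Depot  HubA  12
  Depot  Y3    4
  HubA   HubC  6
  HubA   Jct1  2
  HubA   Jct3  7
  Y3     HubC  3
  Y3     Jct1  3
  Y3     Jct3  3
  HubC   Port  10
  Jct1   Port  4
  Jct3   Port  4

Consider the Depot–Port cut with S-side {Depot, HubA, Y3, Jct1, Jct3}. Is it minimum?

Given cut capacity: 6 + 3 + 4 + 4 = 17.
Augment Depot→HubA→HubC→Port: bottleneck 6, flow now 6.
Augment Depot→HubA→Jct1→Port: bottleneck 2, flow now 8.
Augment Depot→HubA→Jct3→Port: bottleneck 4, flow now 12.
Augment Depot→Y3→HubC→Port: bottleneck 3, flow now 15.
Augment Depot→Y3→Jct1→Port: bottleneck 1, flow now 16.
No augmenting path remains; maximum flow = 16.
In the residual graph, reachable from Depot: {Depot}.
Min-cut edges: Depot→HubA (12), Depot→Y3 (4); capacity 12 + 4 = 16.
Cut capacity 17 exceeds the max flow 16, so it is not minimum.

No — its capacity is 17, but the minimum cut has capacity 16.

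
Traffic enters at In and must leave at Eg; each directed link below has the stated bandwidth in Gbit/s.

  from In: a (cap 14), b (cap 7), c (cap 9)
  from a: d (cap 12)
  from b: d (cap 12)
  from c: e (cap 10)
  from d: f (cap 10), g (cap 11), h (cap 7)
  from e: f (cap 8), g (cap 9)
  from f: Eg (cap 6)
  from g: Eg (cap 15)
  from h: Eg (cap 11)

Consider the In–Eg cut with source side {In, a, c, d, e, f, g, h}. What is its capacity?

Edges leaving {In, a, c, d, e, f, g, h}: In→b (7), f→Eg (6), g→Eg (15), h→Eg (11).
Cut capacity = 7 + 6 + 15 + 11 = 39.

39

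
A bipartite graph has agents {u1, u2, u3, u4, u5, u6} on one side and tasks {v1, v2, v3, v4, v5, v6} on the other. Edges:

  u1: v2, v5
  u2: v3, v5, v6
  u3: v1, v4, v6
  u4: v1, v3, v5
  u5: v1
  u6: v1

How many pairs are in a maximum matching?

5

Unit-capacity flow: source→left, listed edges, right→sink; max matching = max flow.
Augmenting path u1→v2 (+1); matched 1.
Augmenting path u2→v3 (+1); matched 2.
Augmenting path u3→v1 (+1); matched 3.
Augmenting path u4→v5 (+1); matched 4.
Augmenting path u5→v1→u3→v4 (+1); matched 5.
No augmenting path remains; maximum matching = 5.
König certificate: {u1, u2, u3, u4, v1} is a vertex cover of size 5 (every listed pair touches it), so no matching can be larger.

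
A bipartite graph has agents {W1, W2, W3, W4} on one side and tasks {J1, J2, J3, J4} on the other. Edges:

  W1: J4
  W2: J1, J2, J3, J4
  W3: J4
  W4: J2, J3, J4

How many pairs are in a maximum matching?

3

Unit-capacity flow: source→left, listed edges, right→sink; max matching = max flow.
Augmenting path W1→J4 (+1); matched 1.
Augmenting path W2→J1 (+1); matched 2.
Augmenting path W4→J2 (+1); matched 3.
No augmenting path remains; maximum matching = 3.
König certificate: {W2, W4, J4} is a vertex cover of size 3 (every listed pair touches it), so no matching can be larger.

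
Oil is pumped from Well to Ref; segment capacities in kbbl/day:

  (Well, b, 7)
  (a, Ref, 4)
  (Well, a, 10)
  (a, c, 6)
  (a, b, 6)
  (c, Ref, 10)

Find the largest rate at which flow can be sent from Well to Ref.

Augment Well→a→Ref: bottleneck 4, flow now 4.
Augment Well→a→c→Ref: bottleneck 6, flow now 10.
No augmenting path remains; maximum flow = 10.
In the residual graph, reachable from Well: {Well, b}.
Min-cut edges: Well→a (10); capacity 10 = 10.
This cut is saturated, so no flow can exceed 10.

10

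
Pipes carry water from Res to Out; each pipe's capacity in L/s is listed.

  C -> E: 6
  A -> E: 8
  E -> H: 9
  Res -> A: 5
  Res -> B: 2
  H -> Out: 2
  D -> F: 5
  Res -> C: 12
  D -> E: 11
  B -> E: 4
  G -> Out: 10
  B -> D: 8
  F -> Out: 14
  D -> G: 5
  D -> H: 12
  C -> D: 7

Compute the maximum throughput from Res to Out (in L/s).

Augment Res→A→E→H→Out: bottleneck 2, flow now 2.
Augment Res→B→D→F→Out: bottleneck 2, flow now 4.
Augment Res→C→D→F→Out: bottleneck 3, flow now 7.
Augment Res→C→D→G→Out: bottleneck 4, flow now 11.
No augmenting path remains; maximum flow = 11.
In the residual graph, reachable from Res: {Res, A, C, E, H}.
Min-cut edges: Res→B (2), C→D (7), H→Out (2); capacity 2 + 7 + 2 = 11.
This cut is saturated, so no flow can exceed 11.

11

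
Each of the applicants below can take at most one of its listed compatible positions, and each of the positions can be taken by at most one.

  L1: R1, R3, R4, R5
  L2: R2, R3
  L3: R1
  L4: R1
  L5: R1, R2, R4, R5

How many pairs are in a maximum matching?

4

Unit-capacity flow: source→left, listed edges, right→sink; max matching = max flow.
Augmenting path L1→R1 (+1); matched 1.
Augmenting path L2→R2 (+1); matched 2.
Augmenting path L5→R4 (+1); matched 3.
Augmenting path L3→R1→L1→R3 (+1); matched 4.
No augmenting path remains; maximum matching = 4.
König certificate: {L1, L2, L5, R1} is a vertex cover of size 4 (every listed pair touches it), so no matching can be larger.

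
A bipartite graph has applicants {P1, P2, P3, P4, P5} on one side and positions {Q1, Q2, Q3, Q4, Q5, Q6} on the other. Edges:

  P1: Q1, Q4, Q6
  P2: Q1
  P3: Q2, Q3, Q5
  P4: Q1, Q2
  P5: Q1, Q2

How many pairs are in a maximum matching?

Unit-capacity flow: source→left, listed edges, right→sink; max matching = max flow.
Augmenting path P1→Q1 (+1); matched 1.
Augmenting path P3→Q2 (+1); matched 2.
Augmenting path P2→Q1→P1→Q4 (+1); matched 3.
Augmenting path P4→Q2→P3→Q3 (+1); matched 4.
No augmenting path remains; maximum matching = 4.
König certificate: {P1, P3, Q1, Q2} is a vertex cover of size 4 (every listed pair touches it), so no matching can be larger.

4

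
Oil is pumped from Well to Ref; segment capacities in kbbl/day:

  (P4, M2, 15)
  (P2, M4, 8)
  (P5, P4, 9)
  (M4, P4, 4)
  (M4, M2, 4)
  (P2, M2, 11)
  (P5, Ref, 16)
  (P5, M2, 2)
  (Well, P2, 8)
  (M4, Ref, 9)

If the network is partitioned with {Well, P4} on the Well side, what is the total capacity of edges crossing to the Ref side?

Edges leaving {Well, P4}: Well→P2 (8), P4→M2 (15).
Cut capacity = 8 + 15 = 23.

23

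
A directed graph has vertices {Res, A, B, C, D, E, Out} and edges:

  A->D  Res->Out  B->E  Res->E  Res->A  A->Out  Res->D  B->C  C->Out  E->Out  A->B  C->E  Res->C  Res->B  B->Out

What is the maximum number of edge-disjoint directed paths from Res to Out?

Assign every edge capacity 1; by Menger, the answer equals the max flow.
Path Res→Out (+1); total 1.
Path Res→A→Out (+1); total 2.
Path Res→B→Out (+1); total 3.
Path Res→C→Out (+1); total 4.
Path Res→E→Out (+1); total 5.
No residual Res→Out path; max flow = 5.
Certifying cut of size 5: {Res→A, Res→B, Res→C, Res→E, Res→Out}.

5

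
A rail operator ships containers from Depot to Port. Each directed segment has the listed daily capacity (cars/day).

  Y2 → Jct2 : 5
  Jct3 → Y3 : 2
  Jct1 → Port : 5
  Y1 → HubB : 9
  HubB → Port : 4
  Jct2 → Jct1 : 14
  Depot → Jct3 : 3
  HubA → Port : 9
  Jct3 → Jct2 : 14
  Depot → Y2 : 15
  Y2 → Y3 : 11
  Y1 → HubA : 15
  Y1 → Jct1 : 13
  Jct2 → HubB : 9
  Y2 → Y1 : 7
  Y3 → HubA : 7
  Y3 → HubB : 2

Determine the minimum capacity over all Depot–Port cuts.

Augment Depot→Y2→Y1→HubA→Port: bottleneck 7, flow now 7.
Augment Depot→Y2→Jct2→Jct1→Port: bottleneck 5, flow now 12.
Augment Depot→Y2→Y3→HubA→Port: bottleneck 2, flow now 14.
Augment Depot→Y2→Y3→HubB→Port: bottleneck 1, flow now 15.
Augment Depot→Jct3→Jct2→HubB→Port: bottleneck 3, flow now 18.
No augmenting path remains; maximum flow = 18.
By max-flow min-cut, the minimum cut capacity equals the max flow.
In the residual graph, reachable from Depot: {Depot}.
Min-cut edges: Depot→Y2 (15), Depot→Jct3 (3); capacity 15 + 3 = 18.

18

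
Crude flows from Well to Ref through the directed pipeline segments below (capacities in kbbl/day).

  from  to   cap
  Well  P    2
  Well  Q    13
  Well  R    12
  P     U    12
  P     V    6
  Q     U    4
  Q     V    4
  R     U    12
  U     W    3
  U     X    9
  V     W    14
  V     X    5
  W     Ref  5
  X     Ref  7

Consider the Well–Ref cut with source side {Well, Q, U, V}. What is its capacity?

45

Edges leaving {Well, Q, U, V}: Well→P (2), Well→R (12), U→W (3), U→X (9), V→W (14), V→X (5).
Cut capacity = 2 + 12 + 3 + 9 + 14 + 5 = 45.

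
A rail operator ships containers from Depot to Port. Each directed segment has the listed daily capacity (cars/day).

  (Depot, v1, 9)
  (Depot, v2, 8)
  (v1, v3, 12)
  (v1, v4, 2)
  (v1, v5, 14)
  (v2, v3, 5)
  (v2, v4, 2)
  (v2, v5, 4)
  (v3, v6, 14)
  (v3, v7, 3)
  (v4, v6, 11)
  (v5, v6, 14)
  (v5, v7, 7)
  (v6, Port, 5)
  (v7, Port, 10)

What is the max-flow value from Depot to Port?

15

Augment Depot→v1→v3→v6→Port: bottleneck 5, flow now 5.
Augment Depot→v1→v3→v7→Port: bottleneck 3, flow now 8.
Augment Depot→v1→v5→v7→Port: bottleneck 1, flow now 9.
Augment Depot→v2→v5→v7→Port: bottleneck 4, flow now 13.
Augment Depot→v2→v3→v1→v5→v7→Port: bottleneck 2, flow now 15. (uses reverse residual edge)
No augmenting path remains; maximum flow = 15.
In the residual graph, reachable from Depot: {Depot, v1, v2, v3, v4, v5, v6}.
Min-cut edges: v3→v7 (3), v5→v7 (7), v6→Port (5); capacity 3 + 7 + 5 = 15.
This cut is saturated, so no flow can exceed 15.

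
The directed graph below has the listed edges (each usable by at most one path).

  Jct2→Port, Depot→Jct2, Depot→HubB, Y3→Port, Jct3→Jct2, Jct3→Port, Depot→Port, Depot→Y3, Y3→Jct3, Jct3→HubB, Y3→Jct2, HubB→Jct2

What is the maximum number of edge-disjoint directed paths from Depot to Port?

3

Assign every edge capacity 1; by Menger, the answer equals the max flow.
Path Depot→Port (+1); total 1.
Path Depot→Y3→Port (+1); total 2.
Path Depot→Jct2→Port (+1); total 3.
No residual Depot→Port path; max flow = 3.
Certifying cut of size 3: {Depot→Port, Depot→Y3, Jct2→Port}.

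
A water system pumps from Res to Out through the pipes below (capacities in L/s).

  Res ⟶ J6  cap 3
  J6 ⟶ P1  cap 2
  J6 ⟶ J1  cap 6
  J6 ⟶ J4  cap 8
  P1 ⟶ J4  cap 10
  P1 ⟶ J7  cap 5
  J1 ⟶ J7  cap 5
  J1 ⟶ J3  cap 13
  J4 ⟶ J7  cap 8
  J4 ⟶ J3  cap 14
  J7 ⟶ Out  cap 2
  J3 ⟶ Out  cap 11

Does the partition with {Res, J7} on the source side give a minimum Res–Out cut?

Given cut capacity: 3 + 2 = 5.
Augment Res→J6→P1→J7→Out: bottleneck 2, flow now 2.
Augment Res→J6→J1→J3→Out: bottleneck 1, flow now 3.
No augmenting path remains; maximum flow = 3.
In the residual graph, reachable from Res: {Res}.
Min-cut edges: Res→J6 (3); capacity 3 = 3.
Cut capacity 5 exceeds the max flow 3, so it is not minimum.

No — its capacity is 5, but the minimum cut has capacity 3.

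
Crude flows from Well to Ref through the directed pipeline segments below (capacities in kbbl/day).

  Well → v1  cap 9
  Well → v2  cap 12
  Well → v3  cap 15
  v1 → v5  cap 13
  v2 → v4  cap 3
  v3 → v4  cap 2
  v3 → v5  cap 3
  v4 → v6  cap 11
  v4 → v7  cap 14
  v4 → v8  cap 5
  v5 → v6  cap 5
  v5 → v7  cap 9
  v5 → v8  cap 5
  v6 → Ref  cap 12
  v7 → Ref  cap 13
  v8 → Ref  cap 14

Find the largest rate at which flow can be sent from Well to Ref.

17

Augment Well→v1→v5→v6→Ref: bottleneck 5, flow now 5.
Augment Well→v1→v5→v7→Ref: bottleneck 4, flow now 9.
Augment Well→v2→v4→v6→Ref: bottleneck 3, flow now 12.
Augment Well→v3→v4→v6→Ref: bottleneck 2, flow now 14.
Augment Well→v3→v5→v7→Ref: bottleneck 3, flow now 17.
No augmenting path remains; maximum flow = 17.
In the residual graph, reachable from Well: {Well, v2, v3}.
Min-cut edges: Well→v1 (9), v2→v4 (3), v3→v4 (2), v3→v5 (3); capacity 9 + 3 + 2 + 3 = 17.
This cut is saturated, so no flow can exceed 17.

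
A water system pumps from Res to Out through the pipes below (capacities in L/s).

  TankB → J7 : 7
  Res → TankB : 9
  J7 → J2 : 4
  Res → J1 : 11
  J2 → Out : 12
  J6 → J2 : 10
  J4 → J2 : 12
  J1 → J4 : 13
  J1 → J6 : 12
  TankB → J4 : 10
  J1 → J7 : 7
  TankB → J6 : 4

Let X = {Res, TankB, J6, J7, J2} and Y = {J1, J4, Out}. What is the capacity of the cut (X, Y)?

Edges leaving {Res, TankB, J6, J7, J2}: Res→J1 (11), TankB→J4 (10), J2→Out (12).
Cut capacity = 11 + 10 + 12 = 33.

33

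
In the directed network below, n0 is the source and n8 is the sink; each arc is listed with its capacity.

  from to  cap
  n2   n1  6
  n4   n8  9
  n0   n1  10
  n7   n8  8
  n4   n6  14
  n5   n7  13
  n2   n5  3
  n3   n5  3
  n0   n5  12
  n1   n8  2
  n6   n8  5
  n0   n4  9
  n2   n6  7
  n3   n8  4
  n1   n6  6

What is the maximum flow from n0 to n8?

Augment n0→n1→n8: bottleneck 2, flow now 2.
Augment n0→n4→n8: bottleneck 9, flow now 11.
Augment n0→n1→n6→n8: bottleneck 5, flow now 16.
Augment n0→n5→n7→n8: bottleneck 8, flow now 24.
No augmenting path remains; maximum flow = 24.
In the residual graph, reachable from n0: {n0, n1, n5, n6, n7}.
Min-cut edges: n0→n4 (9), n1→n8 (2), n6→n8 (5), n7→n8 (8); capacity 9 + 2 + 5 + 8 = 24.
This cut is saturated, so no flow can exceed 24.

24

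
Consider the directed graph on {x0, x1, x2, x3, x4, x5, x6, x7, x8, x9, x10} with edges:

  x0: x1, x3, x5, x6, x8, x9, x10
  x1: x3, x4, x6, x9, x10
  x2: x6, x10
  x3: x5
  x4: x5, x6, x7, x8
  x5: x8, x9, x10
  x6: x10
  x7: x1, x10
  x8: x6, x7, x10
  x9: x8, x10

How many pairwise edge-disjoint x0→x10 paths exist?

7

Assign every edge capacity 1; by Menger, the answer equals the max flow.
Path x0→x10 (+1); total 1.
Path x0→x1→x10 (+1); total 2.
Path x0→x5→x10 (+1); total 3.
Path x0→x6→x10 (+1); total 4.
Path x0→x8→x10 (+1); total 5.
Path x0→x9→x10 (+1); total 6.
Path x0→x3→x5→x8→x7→x10 (+1); total 7.
No residual x0→x10 path; max flow = 7.
Certifying cut of size 7: {x0→x1, x0→x10, x0→x3, x0→x5, x0→x6, x0→x8, x0→x9}.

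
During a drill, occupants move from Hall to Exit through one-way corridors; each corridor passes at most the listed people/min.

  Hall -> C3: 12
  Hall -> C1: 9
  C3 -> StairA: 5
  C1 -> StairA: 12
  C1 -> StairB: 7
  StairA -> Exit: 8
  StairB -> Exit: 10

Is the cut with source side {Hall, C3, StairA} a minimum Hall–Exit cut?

No — its capacity is 17, but the minimum cut has capacity 14.

Given cut capacity: 9 + 8 = 17.
Augment Hall→C3→StairA→Exit: bottleneck 5, flow now 5.
Augment Hall→C1→StairA→Exit: bottleneck 3, flow now 8.
Augment Hall→C1→StairB→Exit: bottleneck 6, flow now 14.
No augmenting path remains; maximum flow = 14.
In the residual graph, reachable from Hall: {Hall, C3}.
Min-cut edges: Hall→C1 (9), C3→StairA (5); capacity 9 + 5 = 14.
Cut capacity 17 exceeds the max flow 14, so it is not minimum.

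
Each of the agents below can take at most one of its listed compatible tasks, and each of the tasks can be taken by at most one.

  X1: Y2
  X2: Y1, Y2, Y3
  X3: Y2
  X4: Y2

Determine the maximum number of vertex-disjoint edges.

Unit-capacity flow: source→left, listed edges, right→sink; max matching = max flow.
Augmenting path X1→Y2 (+1); matched 1.
Augmenting path X2→Y1 (+1); matched 2.
No augmenting path remains; maximum matching = 2.
König certificate: {X2, Y2} is a vertex cover of size 2 (every listed pair touches it), so no matching can be larger.

2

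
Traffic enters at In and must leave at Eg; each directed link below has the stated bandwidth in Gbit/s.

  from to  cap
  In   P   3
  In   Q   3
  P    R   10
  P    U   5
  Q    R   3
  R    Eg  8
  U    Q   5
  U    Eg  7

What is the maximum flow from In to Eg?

6

Augment In→P→R→Eg: bottleneck 3, flow now 3.
Augment In→Q→R→Eg: bottleneck 3, flow now 6.
No augmenting path remains; maximum flow = 6.
In the residual graph, reachable from In: {In}.
Min-cut edges: In→P (3), In→Q (3); capacity 3 + 3 = 6.
This cut is saturated, so no flow can exceed 6.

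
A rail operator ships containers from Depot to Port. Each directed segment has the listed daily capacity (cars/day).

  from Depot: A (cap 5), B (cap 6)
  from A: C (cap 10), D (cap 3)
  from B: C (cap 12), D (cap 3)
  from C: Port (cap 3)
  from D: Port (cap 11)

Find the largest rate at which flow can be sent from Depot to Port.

9

Augment Depot→A→C→Port: bottleneck 3, flow now 3.
Augment Depot→A→D→Port: bottleneck 2, flow now 5.
Augment Depot→B→D→Port: bottleneck 3, flow now 8.
Augment Depot→B→C→A→D→Port: bottleneck 1, flow now 9. (uses reverse residual edge)
No augmenting path remains; maximum flow = 9.
In the residual graph, reachable from Depot: {Depot, A, B, C}.
Min-cut edges: A→D (3), B→D (3), C→Port (3); capacity 3 + 3 + 3 = 9.
This cut is saturated, so no flow can exceed 9.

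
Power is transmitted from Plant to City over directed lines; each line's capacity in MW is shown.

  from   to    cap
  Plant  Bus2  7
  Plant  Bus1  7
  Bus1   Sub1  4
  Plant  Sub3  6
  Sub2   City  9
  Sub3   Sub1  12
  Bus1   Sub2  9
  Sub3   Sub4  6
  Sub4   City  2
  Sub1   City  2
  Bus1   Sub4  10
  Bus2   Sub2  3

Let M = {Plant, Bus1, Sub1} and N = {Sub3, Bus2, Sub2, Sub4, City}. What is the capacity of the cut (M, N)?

34

Edges leaving {Plant, Bus1, Sub1}: Plant→Sub3 (6), Plant→Bus2 (7), Bus1→Sub2 (9), Bus1→Sub4 (10), Sub1→City (2).
Cut capacity = 6 + 7 + 9 + 10 + 2 = 34.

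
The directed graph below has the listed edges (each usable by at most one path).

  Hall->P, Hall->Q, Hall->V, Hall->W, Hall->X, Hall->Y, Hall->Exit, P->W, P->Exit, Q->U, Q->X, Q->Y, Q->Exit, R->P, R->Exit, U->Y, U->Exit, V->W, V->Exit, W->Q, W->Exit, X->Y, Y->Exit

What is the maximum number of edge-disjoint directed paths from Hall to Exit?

6

Assign every edge capacity 1; by Menger, the answer equals the max flow.
Path Hall→Exit (+1); total 1.
Path Hall→P→Exit (+1); total 2.
Path Hall→Q→Exit (+1); total 3.
Path Hall→V→Exit (+1); total 4.
Path Hall→W→Exit (+1); total 5.
Path Hall→Y→Exit (+1); total 6.
No residual Hall→Exit path; max flow = 6.
Certifying cut of size 6: {Hall→Exit, Hall→P, Hall→Q, Hall→V, Hall→W, Y→Exit}.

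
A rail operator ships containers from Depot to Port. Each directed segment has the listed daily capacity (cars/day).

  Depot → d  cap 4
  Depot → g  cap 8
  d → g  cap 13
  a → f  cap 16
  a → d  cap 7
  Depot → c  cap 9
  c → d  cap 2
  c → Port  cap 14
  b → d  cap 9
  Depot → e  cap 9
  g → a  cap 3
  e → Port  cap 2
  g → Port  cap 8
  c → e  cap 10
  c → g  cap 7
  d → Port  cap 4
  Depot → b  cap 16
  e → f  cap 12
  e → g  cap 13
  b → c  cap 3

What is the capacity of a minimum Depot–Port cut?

Augment Depot→c→Port: bottleneck 9, flow now 9.
Augment Depot→d→Port: bottleneck 4, flow now 13.
Augment Depot→e→Port: bottleneck 2, flow now 15.
Augment Depot→g→Port: bottleneck 8, flow now 23.
Augment Depot→b→c→Port: bottleneck 3, flow now 26.
No augmenting path remains; maximum flow = 26.
By max-flow min-cut, the minimum cut capacity equals the max flow.
In the residual graph, reachable from Depot: {Depot, a, b, d, e, f, g}.
Min-cut edges: Depot→c (9), b→c (3), d→Port (4), e→Port (2), g→Port (8); capacity 9 + 3 + 4 + 2 + 8 = 26.

26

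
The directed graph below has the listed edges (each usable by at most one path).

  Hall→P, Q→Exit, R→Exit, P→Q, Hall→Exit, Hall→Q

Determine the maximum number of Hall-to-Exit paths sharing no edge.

2

Assign every edge capacity 1; by Menger, the answer equals the max flow.
Path Hall→Exit (+1); total 1.
Path Hall→Q→Exit (+1); total 2.
No residual Hall→Exit path; max flow = 2.
Certifying cut of size 2: {Hall→Exit, Q→Exit}.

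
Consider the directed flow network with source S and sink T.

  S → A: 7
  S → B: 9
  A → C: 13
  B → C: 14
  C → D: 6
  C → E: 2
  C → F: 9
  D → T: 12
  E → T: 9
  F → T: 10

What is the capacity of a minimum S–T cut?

16

Augment S→A→C→D→T: bottleneck 6, flow now 6.
Augment S→A→C→E→T: bottleneck 1, flow now 7.
Augment S→B→C→E→T: bottleneck 1, flow now 8.
Augment S→B→C→F→T: bottleneck 8, flow now 16.
No augmenting path remains; maximum flow = 16.
By max-flow min-cut, the minimum cut capacity equals the max flow.
In the residual graph, reachable from S: {S}.
Min-cut edges: S→A (7), S→B (9); capacity 7 + 9 = 16.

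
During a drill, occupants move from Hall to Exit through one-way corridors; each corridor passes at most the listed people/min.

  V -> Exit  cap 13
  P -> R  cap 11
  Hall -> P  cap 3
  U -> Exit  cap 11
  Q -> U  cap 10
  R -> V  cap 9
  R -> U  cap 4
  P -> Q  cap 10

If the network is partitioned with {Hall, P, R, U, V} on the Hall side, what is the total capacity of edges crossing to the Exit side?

Edges leaving {Hall, P, R, U, V}: P→Q (10), U→Exit (11), V→Exit (13).
Cut capacity = 10 + 11 + 13 = 34.

34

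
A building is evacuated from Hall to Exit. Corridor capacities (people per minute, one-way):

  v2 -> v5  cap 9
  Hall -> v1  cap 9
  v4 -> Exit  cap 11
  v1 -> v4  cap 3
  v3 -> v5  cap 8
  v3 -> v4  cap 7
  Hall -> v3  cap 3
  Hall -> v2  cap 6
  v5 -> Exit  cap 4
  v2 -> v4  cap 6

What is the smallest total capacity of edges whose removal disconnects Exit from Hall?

Augment Hall→v1→v4→Exit: bottleneck 3, flow now 3.
Augment Hall→v2→v4→Exit: bottleneck 6, flow now 9.
Augment Hall→v3→v4→Exit: bottleneck 2, flow now 11.
Augment Hall→v3→v5→Exit: bottleneck 1, flow now 12.
No augmenting path remains; maximum flow = 12.
By max-flow min-cut, the minimum cut capacity equals the max flow.
In the residual graph, reachable from Hall: {Hall, v1}.
Min-cut edges: Hall→v2 (6), Hall→v3 (3), v1→v4 (3); capacity 6 + 3 + 3 = 12.

12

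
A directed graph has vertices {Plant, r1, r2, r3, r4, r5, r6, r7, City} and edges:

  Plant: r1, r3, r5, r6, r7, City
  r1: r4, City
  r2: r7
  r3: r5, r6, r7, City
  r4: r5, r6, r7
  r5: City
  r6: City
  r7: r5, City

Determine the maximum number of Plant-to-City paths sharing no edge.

Assign every edge capacity 1; by Menger, the answer equals the max flow.
Path Plant→City (+1); total 1.
Path Plant→r1→City (+1); total 2.
Path Plant→r3→City (+1); total 3.
Path Plant→r5→City (+1); total 4.
Path Plant→r6→City (+1); total 5.
Path Plant→r7→City (+1); total 6.
No residual Plant→City path; max flow = 6.
Certifying cut of size 6: {Plant→City, Plant→r1, Plant→r3, Plant→r5, Plant→r6, Plant→r7}.

6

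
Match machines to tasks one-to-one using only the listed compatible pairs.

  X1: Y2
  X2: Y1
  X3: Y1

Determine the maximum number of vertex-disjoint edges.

2

Unit-capacity flow: source→left, listed edges, right→sink; max matching = max flow.
Augmenting path X1→Y2 (+1); matched 1.
Augmenting path X2→Y1 (+1); matched 2.
No augmenting path remains; maximum matching = 2.
König certificate: {X1, Y1} is a vertex cover of size 2 (every listed pair touches it), so no matching can be larger.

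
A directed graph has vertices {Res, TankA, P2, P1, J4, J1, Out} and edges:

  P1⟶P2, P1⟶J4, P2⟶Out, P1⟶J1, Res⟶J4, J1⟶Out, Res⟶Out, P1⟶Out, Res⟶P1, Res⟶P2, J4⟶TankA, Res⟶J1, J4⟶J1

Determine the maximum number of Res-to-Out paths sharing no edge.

Assign every edge capacity 1; by Menger, the answer equals the max flow.
Path Res→Out (+1); total 1.
Path Res→P2→Out (+1); total 2.
Path Res→P1→Out (+1); total 3.
Path Res→J1→Out (+1); total 4.
No residual Res→Out path; max flow = 4.
Certifying cut of size 4: {J1→Out, Res→Out, Res→P1, Res→P2}.

4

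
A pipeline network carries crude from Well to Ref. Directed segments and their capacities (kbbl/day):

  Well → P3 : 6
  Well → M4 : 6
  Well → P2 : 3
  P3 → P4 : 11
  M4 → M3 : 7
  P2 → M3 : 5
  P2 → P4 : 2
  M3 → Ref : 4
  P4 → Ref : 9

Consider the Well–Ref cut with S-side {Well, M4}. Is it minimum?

Given cut capacity: 6 + 3 + 7 = 16.
Augment Well→P3→P4→Ref: bottleneck 6, flow now 6.
Augment Well→M4→M3→Ref: bottleneck 4, flow now 10.
Augment Well→P2→P4→Ref: bottleneck 2, flow now 12.
No augmenting path remains; maximum flow = 12.
In the residual graph, reachable from Well: {Well, M4, P2, M3}.
Min-cut edges: Well→P3 (6), P2→P4 (2), M3→Ref (4); capacity 6 + 2 + 4 = 12.
Cut capacity 16 exceeds the max flow 12, so it is not minimum.

No — its capacity is 16, but the minimum cut has capacity 12.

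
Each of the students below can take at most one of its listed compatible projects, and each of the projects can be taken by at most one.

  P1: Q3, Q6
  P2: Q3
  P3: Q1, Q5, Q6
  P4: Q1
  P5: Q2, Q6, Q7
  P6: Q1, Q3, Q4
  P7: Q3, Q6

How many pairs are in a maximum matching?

Unit-capacity flow: source→left, listed edges, right→sink; max matching = max flow.
Augmenting path P1→Q3 (+1); matched 1.
Augmenting path P3→Q1 (+1); matched 2.
Augmenting path P5→Q2 (+1); matched 3.
Augmenting path P6→Q4 (+1); matched 4.
Augmenting path P7→Q6 (+1); matched 5.
Augmenting path P4→Q1→P3→Q5 (+1); matched 6.
No augmenting path remains; maximum matching = 6.
König certificate: {P3, P4, P5, P6, Q3, Q6} is a vertex cover of size 6 (every listed pair touches it), so no matching can be larger.

6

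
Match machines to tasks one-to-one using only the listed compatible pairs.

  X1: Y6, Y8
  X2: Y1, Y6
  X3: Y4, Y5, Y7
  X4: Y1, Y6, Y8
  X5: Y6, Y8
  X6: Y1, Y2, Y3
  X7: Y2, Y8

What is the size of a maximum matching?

6

Unit-capacity flow: source→left, listed edges, right→sink; max matching = max flow.
Augmenting path X1→Y6 (+1); matched 1.
Augmenting path X2→Y1 (+1); matched 2.
Augmenting path X3→Y4 (+1); matched 3.
Augmenting path X4→Y8 (+1); matched 4.
Augmenting path X6→Y2 (+1); matched 5.
Augmenting path X7→Y2→X6→Y3 (+1); matched 6.
No augmenting path remains; maximum matching = 6.
König certificate: {X3, X6, X7, Y1, Y6, Y8} is a vertex cover of size 6 (every listed pair touches it), so no matching can be larger.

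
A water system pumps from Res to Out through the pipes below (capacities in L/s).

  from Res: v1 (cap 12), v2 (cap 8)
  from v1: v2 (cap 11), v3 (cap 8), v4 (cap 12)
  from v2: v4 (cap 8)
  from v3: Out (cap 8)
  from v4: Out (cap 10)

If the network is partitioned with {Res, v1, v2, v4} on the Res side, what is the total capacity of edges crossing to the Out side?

Edges leaving {Res, v1, v2, v4}: v1→v3 (8), v4→Out (10).
Cut capacity = 8 + 10 = 18.

18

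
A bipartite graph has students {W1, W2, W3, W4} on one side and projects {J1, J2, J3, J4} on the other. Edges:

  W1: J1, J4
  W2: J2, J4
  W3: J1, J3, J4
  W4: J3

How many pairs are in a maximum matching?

4

Unit-capacity flow: source→left, listed edges, right→sink; max matching = max flow.
Augmenting path W1→J1 (+1); matched 1.
Augmenting path W2→J2 (+1); matched 2.
Augmenting path W3→J3 (+1); matched 3.
Augmenting path W4→J3→W3→J4 (+1); matched 4.
No augmenting path remains; maximum matching = 4.
König certificate: {W1, W2, W3, W4} is a vertex cover of size 4 (every listed pair touches it), so no matching can be larger.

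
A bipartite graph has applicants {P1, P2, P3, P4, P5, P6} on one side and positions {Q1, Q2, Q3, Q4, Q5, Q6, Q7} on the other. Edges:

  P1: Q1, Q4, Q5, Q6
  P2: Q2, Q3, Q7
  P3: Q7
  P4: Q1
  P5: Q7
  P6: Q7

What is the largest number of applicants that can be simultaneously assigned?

4

Unit-capacity flow: source→left, listed edges, right→sink; max matching = max flow.
Augmenting path P1→Q1 (+1); matched 1.
Augmenting path P2→Q2 (+1); matched 2.
Augmenting path P3→Q7 (+1); matched 3.
Augmenting path P4→Q1→P1→Q4 (+1); matched 4.
No augmenting path remains; maximum matching = 4.
König certificate: {P1, P2, P4, Q7} is a vertex cover of size 4 (every listed pair touches it), so no matching can be larger.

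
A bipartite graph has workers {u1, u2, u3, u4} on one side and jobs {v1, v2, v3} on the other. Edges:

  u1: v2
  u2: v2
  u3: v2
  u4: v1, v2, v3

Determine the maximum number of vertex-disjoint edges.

Unit-capacity flow: source→left, listed edges, right→sink; max matching = max flow.
Augmenting path u1→v2 (+1); matched 1.
Augmenting path u4→v1 (+1); matched 2.
No augmenting path remains; maximum matching = 2.
König certificate: {u4, v2} is a vertex cover of size 2 (every listed pair touches it), so no matching can be larger.

2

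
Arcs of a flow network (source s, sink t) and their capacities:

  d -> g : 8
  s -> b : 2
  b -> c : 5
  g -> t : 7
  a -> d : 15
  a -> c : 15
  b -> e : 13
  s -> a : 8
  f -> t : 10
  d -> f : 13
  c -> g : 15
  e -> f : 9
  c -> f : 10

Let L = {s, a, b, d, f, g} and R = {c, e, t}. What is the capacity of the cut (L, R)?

50

Edges leaving {s, a, b, d, f, g}: a→c (15), b→c (5), b→e (13), f→t (10), g→t (7).
Cut capacity = 15 + 5 + 13 + 10 + 7 = 50.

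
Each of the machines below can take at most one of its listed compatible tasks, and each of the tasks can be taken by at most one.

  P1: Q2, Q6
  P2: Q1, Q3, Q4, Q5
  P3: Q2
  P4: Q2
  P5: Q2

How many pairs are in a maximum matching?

3

Unit-capacity flow: source→left, listed edges, right→sink; max matching = max flow.
Augmenting path P1→Q2 (+1); matched 1.
Augmenting path P2→Q1 (+1); matched 2.
Augmenting path P3→Q2→P1→Q6 (+1); matched 3.
No augmenting path remains; maximum matching = 3.
König certificate: {P1, P2, Q2} is a vertex cover of size 3 (every listed pair touches it), so no matching can be larger.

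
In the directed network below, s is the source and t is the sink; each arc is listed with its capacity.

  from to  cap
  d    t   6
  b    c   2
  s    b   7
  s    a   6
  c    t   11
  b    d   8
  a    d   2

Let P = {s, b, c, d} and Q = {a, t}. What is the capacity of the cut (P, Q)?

23

Edges leaving {s, b, c, d}: s→a (6), c→t (11), d→t (6).
Cut capacity = 6 + 11 + 6 = 23.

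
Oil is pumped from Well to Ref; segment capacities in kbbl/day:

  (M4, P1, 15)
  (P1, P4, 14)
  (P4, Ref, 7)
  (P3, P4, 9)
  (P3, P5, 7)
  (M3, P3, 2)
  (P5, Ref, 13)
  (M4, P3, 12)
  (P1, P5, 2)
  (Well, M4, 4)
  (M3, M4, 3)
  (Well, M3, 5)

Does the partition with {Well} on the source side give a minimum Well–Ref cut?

Yes — it is a minimum cut (capacity 9).

Given cut capacity: 5 + 4 = 9.
Augment Well→M3→P3→P4→Ref: bottleneck 2, flow now 2.
Augment Well→M4→P1→P4→Ref: bottleneck 4, flow now 6.
Augment Well→M3→M4→P1→P4→Ref: bottleneck 1, flow now 7.
Augment Well→M3→M4→P1→P5→Ref: bottleneck 2, flow now 9.
No augmenting path remains; maximum flow = 9.
Cut capacity 9 equals the max flow, so it is a minimum cut.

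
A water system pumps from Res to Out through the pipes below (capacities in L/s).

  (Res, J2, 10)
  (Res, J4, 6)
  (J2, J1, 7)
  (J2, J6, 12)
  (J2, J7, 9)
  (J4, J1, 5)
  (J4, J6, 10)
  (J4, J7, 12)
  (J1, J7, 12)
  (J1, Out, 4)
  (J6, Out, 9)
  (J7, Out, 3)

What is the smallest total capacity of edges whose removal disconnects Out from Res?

16

Augment Res→J2→J1→Out: bottleneck 4, flow now 4.
Augment Res→J2→J6→Out: bottleneck 6, flow now 10.
Augment Res→J4→J6→Out: bottleneck 3, flow now 13.
Augment Res→J4→J7→Out: bottleneck 3, flow now 16.
No augmenting path remains; maximum flow = 16.
By max-flow min-cut, the minimum cut capacity equals the max flow.
In the residual graph, reachable from Res: {Res}.
Min-cut edges: Res→J2 (10), Res→J4 (6); capacity 10 + 6 = 16.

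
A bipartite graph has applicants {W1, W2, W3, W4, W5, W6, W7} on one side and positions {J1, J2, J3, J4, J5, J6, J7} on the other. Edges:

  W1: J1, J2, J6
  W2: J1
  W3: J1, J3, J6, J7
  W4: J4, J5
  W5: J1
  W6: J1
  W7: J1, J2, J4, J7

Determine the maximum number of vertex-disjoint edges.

5

Unit-capacity flow: source→left, listed edges, right→sink; max matching = max flow.
Augmenting path W1→J1 (+1); matched 1.
Augmenting path W3→J3 (+1); matched 2.
Augmenting path W4→J4 (+1); matched 3.
Augmenting path W7→J2 (+1); matched 4.
Augmenting path W2→J1→W1→J6 (+1); matched 5.
No augmenting path remains; maximum matching = 5.
König certificate: {W1, W3, W4, W7, J1} is a vertex cover of size 5 (every listed pair touches it), so no matching can be larger.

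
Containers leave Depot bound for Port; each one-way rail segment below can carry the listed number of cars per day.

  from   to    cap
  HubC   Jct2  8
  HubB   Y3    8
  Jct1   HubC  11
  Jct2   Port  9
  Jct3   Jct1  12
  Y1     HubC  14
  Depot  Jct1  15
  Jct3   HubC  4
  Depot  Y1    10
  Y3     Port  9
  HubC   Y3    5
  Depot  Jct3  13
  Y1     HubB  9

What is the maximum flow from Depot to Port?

17

Augment Depot→Jct1→HubC→Jct2→Port: bottleneck 8, flow now 8.
Augment Depot→Jct1→HubC→Y3→Port: bottleneck 3, flow now 11.
Augment Depot→Y1→HubC→Y3→Port: bottleneck 2, flow now 13.
Augment Depot→Y1→HubB→Y3→Port: bottleneck 4, flow now 17.
No augmenting path remains; maximum flow = 17.
In the residual graph, reachable from Depot: {Depot, Jct1, Y1, Jct3, HubC, HubB, Y3}.
Min-cut edges: HubC→Jct2 (8), Y3→Port (9); capacity 8 + 9 = 17.
This cut is saturated, so no flow can exceed 17.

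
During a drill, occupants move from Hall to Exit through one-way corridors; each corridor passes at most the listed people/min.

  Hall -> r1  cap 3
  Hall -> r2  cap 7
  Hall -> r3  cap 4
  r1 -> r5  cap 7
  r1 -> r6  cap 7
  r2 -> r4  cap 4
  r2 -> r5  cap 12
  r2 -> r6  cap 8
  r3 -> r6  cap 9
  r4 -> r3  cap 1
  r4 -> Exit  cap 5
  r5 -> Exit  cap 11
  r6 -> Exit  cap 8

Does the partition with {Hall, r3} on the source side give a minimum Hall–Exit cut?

Given cut capacity: 3 + 7 + 9 = 19.
Augment Hall→r1→r5→Exit: bottleneck 3, flow now 3.
Augment Hall→r2→r4→Exit: bottleneck 4, flow now 7.
Augment Hall→r2→r5→Exit: bottleneck 3, flow now 10.
Augment Hall→r3→r6→Exit: bottleneck 4, flow now 14.
No augmenting path remains; maximum flow = 14.
In the residual graph, reachable from Hall: {Hall}.
Min-cut edges: Hall→r1 (3), Hall→r2 (7), Hall→r3 (4); capacity 3 + 7 + 4 = 14.
Cut capacity 19 exceeds the max flow 14, so it is not minimum.

No — its capacity is 19, but the minimum cut has capacity 14.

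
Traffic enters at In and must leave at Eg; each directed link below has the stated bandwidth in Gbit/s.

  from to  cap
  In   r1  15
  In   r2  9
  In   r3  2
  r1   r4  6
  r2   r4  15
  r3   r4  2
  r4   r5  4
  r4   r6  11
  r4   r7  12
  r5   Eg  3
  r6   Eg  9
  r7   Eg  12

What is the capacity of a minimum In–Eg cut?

17

Augment In→r1→r4→r5→Eg: bottleneck 3, flow now 3.
Augment In→r1→r4→r6→Eg: bottleneck 3, flow now 6.
Augment In→r2→r4→r6→Eg: bottleneck 6, flow now 12.
Augment In→r2→r4→r7→Eg: bottleneck 3, flow now 15.
Augment In→r3→r4→r7→Eg: bottleneck 2, flow now 17.
No augmenting path remains; maximum flow = 17.
By max-flow min-cut, the minimum cut capacity equals the max flow.
In the residual graph, reachable from In: {In, r1}.
Min-cut edges: In→r2 (9), In→r3 (2), r1→r4 (6); capacity 9 + 2 + 6 = 17.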